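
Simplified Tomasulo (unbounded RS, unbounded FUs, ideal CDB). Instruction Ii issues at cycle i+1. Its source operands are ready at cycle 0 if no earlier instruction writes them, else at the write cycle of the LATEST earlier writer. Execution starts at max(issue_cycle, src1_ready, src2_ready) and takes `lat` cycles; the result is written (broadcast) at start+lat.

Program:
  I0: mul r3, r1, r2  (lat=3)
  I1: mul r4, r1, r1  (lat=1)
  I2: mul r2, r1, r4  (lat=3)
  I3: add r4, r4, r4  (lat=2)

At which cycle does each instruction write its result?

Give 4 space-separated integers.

Answer: 4 3 6 6

Derivation:
I0 mul r3: issue@1 deps=(None,None) exec_start@1 write@4
I1 mul r4: issue@2 deps=(None,None) exec_start@2 write@3
I2 mul r2: issue@3 deps=(None,1) exec_start@3 write@6
I3 add r4: issue@4 deps=(1,1) exec_start@4 write@6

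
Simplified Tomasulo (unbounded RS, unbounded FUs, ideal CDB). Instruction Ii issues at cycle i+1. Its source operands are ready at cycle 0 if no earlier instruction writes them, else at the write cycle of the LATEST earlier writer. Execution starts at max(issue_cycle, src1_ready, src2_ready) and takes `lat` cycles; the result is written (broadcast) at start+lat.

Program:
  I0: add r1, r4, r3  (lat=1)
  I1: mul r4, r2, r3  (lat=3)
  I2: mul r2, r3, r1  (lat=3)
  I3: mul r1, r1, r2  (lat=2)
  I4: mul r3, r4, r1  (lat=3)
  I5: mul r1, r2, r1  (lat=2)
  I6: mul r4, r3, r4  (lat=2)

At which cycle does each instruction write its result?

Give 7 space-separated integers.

I0 add r1: issue@1 deps=(None,None) exec_start@1 write@2
I1 mul r4: issue@2 deps=(None,None) exec_start@2 write@5
I2 mul r2: issue@3 deps=(None,0) exec_start@3 write@6
I3 mul r1: issue@4 deps=(0,2) exec_start@6 write@8
I4 mul r3: issue@5 deps=(1,3) exec_start@8 write@11
I5 mul r1: issue@6 deps=(2,3) exec_start@8 write@10
I6 mul r4: issue@7 deps=(4,1) exec_start@11 write@13

Answer: 2 5 6 8 11 10 13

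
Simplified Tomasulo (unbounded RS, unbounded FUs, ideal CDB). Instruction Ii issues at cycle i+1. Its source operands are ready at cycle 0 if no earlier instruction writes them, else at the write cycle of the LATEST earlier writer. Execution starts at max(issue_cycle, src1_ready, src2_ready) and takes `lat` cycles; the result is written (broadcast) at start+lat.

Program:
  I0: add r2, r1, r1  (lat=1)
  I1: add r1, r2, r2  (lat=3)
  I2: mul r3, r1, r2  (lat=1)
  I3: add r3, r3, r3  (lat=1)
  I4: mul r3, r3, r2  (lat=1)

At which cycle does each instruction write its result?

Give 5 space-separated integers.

I0 add r2: issue@1 deps=(None,None) exec_start@1 write@2
I1 add r1: issue@2 deps=(0,0) exec_start@2 write@5
I2 mul r3: issue@3 deps=(1,0) exec_start@5 write@6
I3 add r3: issue@4 deps=(2,2) exec_start@6 write@7
I4 mul r3: issue@5 deps=(3,0) exec_start@7 write@8

Answer: 2 5 6 7 8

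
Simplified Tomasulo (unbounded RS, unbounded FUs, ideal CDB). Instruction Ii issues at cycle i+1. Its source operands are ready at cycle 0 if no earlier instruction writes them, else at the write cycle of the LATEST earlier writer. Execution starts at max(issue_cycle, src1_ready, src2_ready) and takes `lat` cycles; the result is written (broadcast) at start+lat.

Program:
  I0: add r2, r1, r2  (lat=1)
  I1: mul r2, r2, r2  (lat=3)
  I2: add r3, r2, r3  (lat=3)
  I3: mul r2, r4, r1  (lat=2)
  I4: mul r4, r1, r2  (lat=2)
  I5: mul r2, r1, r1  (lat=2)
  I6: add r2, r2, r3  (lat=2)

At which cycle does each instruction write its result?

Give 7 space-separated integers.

I0 add r2: issue@1 deps=(None,None) exec_start@1 write@2
I1 mul r2: issue@2 deps=(0,0) exec_start@2 write@5
I2 add r3: issue@3 deps=(1,None) exec_start@5 write@8
I3 mul r2: issue@4 deps=(None,None) exec_start@4 write@6
I4 mul r4: issue@5 deps=(None,3) exec_start@6 write@8
I5 mul r2: issue@6 deps=(None,None) exec_start@6 write@8
I6 add r2: issue@7 deps=(5,2) exec_start@8 write@10

Answer: 2 5 8 6 8 8 10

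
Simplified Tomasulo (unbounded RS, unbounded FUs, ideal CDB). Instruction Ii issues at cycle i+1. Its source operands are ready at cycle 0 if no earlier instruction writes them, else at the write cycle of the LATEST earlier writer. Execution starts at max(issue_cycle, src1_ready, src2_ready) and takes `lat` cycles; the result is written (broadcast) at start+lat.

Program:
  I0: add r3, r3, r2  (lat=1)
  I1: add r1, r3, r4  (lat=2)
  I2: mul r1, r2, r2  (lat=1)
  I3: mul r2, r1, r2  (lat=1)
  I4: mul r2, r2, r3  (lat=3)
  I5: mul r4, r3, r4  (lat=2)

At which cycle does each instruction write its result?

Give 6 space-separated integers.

Answer: 2 4 4 5 8 8

Derivation:
I0 add r3: issue@1 deps=(None,None) exec_start@1 write@2
I1 add r1: issue@2 deps=(0,None) exec_start@2 write@4
I2 mul r1: issue@3 deps=(None,None) exec_start@3 write@4
I3 mul r2: issue@4 deps=(2,None) exec_start@4 write@5
I4 mul r2: issue@5 deps=(3,0) exec_start@5 write@8
I5 mul r4: issue@6 deps=(0,None) exec_start@6 write@8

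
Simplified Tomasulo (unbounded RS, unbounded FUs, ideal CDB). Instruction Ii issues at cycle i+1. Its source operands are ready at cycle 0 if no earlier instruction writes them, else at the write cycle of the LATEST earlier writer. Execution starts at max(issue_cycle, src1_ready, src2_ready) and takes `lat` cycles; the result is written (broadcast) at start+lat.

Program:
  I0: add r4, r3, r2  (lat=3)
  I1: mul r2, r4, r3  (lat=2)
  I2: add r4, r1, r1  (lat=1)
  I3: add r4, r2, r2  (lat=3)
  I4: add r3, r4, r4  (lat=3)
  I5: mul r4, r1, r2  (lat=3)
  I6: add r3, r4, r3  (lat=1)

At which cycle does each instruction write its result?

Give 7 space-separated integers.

I0 add r4: issue@1 deps=(None,None) exec_start@1 write@4
I1 mul r2: issue@2 deps=(0,None) exec_start@4 write@6
I2 add r4: issue@3 deps=(None,None) exec_start@3 write@4
I3 add r4: issue@4 deps=(1,1) exec_start@6 write@9
I4 add r3: issue@5 deps=(3,3) exec_start@9 write@12
I5 mul r4: issue@6 deps=(None,1) exec_start@6 write@9
I6 add r3: issue@7 deps=(5,4) exec_start@12 write@13

Answer: 4 6 4 9 12 9 13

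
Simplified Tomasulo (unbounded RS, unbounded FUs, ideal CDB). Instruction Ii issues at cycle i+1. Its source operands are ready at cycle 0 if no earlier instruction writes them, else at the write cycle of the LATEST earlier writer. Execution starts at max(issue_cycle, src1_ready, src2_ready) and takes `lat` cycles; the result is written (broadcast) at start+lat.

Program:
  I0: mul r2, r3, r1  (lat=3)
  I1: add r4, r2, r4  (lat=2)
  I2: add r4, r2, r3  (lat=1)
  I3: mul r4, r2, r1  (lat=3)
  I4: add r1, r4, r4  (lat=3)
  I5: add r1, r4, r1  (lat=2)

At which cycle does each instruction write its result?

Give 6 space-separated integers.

Answer: 4 6 5 7 10 12

Derivation:
I0 mul r2: issue@1 deps=(None,None) exec_start@1 write@4
I1 add r4: issue@2 deps=(0,None) exec_start@4 write@6
I2 add r4: issue@3 deps=(0,None) exec_start@4 write@5
I3 mul r4: issue@4 deps=(0,None) exec_start@4 write@7
I4 add r1: issue@5 deps=(3,3) exec_start@7 write@10
I5 add r1: issue@6 deps=(3,4) exec_start@10 write@12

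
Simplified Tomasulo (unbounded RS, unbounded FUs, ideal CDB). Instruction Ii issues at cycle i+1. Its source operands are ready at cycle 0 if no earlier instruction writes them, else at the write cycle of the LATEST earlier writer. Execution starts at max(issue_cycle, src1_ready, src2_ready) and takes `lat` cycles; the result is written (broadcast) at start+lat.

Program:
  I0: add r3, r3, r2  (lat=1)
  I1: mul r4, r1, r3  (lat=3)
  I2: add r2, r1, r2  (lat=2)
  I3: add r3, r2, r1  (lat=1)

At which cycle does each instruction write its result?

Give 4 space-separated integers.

I0 add r3: issue@1 deps=(None,None) exec_start@1 write@2
I1 mul r4: issue@2 deps=(None,0) exec_start@2 write@5
I2 add r2: issue@3 deps=(None,None) exec_start@3 write@5
I3 add r3: issue@4 deps=(2,None) exec_start@5 write@6

Answer: 2 5 5 6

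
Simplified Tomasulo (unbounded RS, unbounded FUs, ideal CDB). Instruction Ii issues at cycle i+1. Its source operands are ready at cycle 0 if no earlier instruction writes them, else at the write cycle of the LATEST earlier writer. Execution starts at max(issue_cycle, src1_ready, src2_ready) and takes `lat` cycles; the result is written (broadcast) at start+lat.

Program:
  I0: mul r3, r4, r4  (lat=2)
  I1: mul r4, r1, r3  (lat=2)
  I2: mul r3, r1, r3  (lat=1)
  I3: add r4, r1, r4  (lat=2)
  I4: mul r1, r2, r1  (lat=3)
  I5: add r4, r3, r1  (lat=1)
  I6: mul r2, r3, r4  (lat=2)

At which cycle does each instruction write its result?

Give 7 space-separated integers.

Answer: 3 5 4 7 8 9 11

Derivation:
I0 mul r3: issue@1 deps=(None,None) exec_start@1 write@3
I1 mul r4: issue@2 deps=(None,0) exec_start@3 write@5
I2 mul r3: issue@3 deps=(None,0) exec_start@3 write@4
I3 add r4: issue@4 deps=(None,1) exec_start@5 write@7
I4 mul r1: issue@5 deps=(None,None) exec_start@5 write@8
I5 add r4: issue@6 deps=(2,4) exec_start@8 write@9
I6 mul r2: issue@7 deps=(2,5) exec_start@9 write@11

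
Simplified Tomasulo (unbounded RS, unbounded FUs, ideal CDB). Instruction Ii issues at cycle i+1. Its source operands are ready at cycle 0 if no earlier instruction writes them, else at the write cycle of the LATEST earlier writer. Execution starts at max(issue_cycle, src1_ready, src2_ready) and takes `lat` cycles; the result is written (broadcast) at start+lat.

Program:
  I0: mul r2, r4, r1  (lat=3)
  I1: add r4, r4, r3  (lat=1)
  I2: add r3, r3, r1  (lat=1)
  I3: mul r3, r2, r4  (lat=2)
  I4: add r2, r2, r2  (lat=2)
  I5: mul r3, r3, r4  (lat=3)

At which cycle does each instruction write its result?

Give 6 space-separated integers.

I0 mul r2: issue@1 deps=(None,None) exec_start@1 write@4
I1 add r4: issue@2 deps=(None,None) exec_start@2 write@3
I2 add r3: issue@3 deps=(None,None) exec_start@3 write@4
I3 mul r3: issue@4 deps=(0,1) exec_start@4 write@6
I4 add r2: issue@5 deps=(0,0) exec_start@5 write@7
I5 mul r3: issue@6 deps=(3,1) exec_start@6 write@9

Answer: 4 3 4 6 7 9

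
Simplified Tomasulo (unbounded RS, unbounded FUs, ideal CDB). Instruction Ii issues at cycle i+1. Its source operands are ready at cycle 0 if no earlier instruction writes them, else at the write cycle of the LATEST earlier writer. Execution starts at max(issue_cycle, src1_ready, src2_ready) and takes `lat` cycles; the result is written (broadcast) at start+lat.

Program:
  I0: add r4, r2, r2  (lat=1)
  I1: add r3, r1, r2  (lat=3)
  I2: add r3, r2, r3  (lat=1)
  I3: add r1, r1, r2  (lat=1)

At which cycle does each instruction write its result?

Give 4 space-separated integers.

I0 add r4: issue@1 deps=(None,None) exec_start@1 write@2
I1 add r3: issue@2 deps=(None,None) exec_start@2 write@5
I2 add r3: issue@3 deps=(None,1) exec_start@5 write@6
I3 add r1: issue@4 deps=(None,None) exec_start@4 write@5

Answer: 2 5 6 5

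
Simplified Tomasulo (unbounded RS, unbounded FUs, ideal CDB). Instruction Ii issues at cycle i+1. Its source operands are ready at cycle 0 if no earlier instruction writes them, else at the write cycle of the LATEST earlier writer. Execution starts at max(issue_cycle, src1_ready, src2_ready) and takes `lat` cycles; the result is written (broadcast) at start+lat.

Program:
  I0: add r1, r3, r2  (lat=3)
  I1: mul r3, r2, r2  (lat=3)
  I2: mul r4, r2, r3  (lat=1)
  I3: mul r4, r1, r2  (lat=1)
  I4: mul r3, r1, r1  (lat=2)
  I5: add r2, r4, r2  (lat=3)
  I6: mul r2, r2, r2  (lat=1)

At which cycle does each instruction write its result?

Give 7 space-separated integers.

I0 add r1: issue@1 deps=(None,None) exec_start@1 write@4
I1 mul r3: issue@2 deps=(None,None) exec_start@2 write@5
I2 mul r4: issue@3 deps=(None,1) exec_start@5 write@6
I3 mul r4: issue@4 deps=(0,None) exec_start@4 write@5
I4 mul r3: issue@5 deps=(0,0) exec_start@5 write@7
I5 add r2: issue@6 deps=(3,None) exec_start@6 write@9
I6 mul r2: issue@7 deps=(5,5) exec_start@9 write@10

Answer: 4 5 6 5 7 9 10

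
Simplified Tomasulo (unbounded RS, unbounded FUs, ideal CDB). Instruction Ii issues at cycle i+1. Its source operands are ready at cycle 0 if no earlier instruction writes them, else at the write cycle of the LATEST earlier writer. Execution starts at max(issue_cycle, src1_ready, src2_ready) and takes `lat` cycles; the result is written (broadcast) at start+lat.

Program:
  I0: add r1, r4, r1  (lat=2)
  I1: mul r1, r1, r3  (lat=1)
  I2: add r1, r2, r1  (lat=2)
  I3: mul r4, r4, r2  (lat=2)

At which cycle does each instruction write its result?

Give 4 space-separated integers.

I0 add r1: issue@1 deps=(None,None) exec_start@1 write@3
I1 mul r1: issue@2 deps=(0,None) exec_start@3 write@4
I2 add r1: issue@3 deps=(None,1) exec_start@4 write@6
I3 mul r4: issue@4 deps=(None,None) exec_start@4 write@6

Answer: 3 4 6 6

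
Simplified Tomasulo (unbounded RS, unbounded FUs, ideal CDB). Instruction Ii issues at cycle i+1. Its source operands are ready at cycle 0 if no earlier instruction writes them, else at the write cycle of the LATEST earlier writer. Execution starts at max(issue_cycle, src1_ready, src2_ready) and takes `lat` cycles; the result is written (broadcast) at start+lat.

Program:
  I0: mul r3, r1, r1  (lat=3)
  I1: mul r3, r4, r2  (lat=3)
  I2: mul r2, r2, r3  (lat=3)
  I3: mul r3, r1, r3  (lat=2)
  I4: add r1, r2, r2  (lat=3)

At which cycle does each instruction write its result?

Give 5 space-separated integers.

I0 mul r3: issue@1 deps=(None,None) exec_start@1 write@4
I1 mul r3: issue@2 deps=(None,None) exec_start@2 write@5
I2 mul r2: issue@3 deps=(None,1) exec_start@5 write@8
I3 mul r3: issue@4 deps=(None,1) exec_start@5 write@7
I4 add r1: issue@5 deps=(2,2) exec_start@8 write@11

Answer: 4 5 8 7 11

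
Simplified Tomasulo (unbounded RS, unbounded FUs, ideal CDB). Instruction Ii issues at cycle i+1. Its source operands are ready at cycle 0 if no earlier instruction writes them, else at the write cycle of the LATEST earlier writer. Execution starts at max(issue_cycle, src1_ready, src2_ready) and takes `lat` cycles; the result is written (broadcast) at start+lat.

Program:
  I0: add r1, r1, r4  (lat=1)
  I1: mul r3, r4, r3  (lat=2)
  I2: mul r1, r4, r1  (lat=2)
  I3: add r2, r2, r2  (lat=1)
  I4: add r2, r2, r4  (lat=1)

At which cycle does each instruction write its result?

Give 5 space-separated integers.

I0 add r1: issue@1 deps=(None,None) exec_start@1 write@2
I1 mul r3: issue@2 deps=(None,None) exec_start@2 write@4
I2 mul r1: issue@3 deps=(None,0) exec_start@3 write@5
I3 add r2: issue@4 deps=(None,None) exec_start@4 write@5
I4 add r2: issue@5 deps=(3,None) exec_start@5 write@6

Answer: 2 4 5 5 6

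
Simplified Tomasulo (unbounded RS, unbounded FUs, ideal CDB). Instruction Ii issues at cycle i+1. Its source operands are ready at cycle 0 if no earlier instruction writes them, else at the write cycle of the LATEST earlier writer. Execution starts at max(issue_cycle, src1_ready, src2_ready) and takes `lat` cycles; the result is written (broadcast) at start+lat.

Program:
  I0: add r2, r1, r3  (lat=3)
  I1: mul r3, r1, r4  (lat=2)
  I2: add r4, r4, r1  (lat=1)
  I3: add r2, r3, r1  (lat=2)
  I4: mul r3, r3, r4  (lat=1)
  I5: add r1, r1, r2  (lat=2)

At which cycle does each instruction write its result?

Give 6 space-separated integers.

Answer: 4 4 4 6 6 8

Derivation:
I0 add r2: issue@1 deps=(None,None) exec_start@1 write@4
I1 mul r3: issue@2 deps=(None,None) exec_start@2 write@4
I2 add r4: issue@3 deps=(None,None) exec_start@3 write@4
I3 add r2: issue@4 deps=(1,None) exec_start@4 write@6
I4 mul r3: issue@5 deps=(1,2) exec_start@5 write@6
I5 add r1: issue@6 deps=(None,3) exec_start@6 write@8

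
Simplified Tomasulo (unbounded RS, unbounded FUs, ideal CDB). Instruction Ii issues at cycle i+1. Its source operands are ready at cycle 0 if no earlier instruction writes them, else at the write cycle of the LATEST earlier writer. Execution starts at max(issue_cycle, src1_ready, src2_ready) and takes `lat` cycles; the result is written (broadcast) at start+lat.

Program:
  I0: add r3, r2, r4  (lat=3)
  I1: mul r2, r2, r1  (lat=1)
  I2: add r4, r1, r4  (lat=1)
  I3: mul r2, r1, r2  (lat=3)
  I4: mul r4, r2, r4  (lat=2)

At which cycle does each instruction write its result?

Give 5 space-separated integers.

Answer: 4 3 4 7 9

Derivation:
I0 add r3: issue@1 deps=(None,None) exec_start@1 write@4
I1 mul r2: issue@2 deps=(None,None) exec_start@2 write@3
I2 add r4: issue@3 deps=(None,None) exec_start@3 write@4
I3 mul r2: issue@4 deps=(None,1) exec_start@4 write@7
I4 mul r4: issue@5 deps=(3,2) exec_start@7 write@9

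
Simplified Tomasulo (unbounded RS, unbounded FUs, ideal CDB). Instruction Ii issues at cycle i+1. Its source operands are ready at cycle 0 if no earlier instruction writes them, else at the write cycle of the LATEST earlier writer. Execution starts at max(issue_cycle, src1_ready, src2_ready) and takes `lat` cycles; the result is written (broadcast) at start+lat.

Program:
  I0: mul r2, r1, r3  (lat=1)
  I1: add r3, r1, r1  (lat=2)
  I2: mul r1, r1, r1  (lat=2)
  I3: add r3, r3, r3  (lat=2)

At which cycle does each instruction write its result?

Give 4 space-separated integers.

I0 mul r2: issue@1 deps=(None,None) exec_start@1 write@2
I1 add r3: issue@2 deps=(None,None) exec_start@2 write@4
I2 mul r1: issue@3 deps=(None,None) exec_start@3 write@5
I3 add r3: issue@4 deps=(1,1) exec_start@4 write@6

Answer: 2 4 5 6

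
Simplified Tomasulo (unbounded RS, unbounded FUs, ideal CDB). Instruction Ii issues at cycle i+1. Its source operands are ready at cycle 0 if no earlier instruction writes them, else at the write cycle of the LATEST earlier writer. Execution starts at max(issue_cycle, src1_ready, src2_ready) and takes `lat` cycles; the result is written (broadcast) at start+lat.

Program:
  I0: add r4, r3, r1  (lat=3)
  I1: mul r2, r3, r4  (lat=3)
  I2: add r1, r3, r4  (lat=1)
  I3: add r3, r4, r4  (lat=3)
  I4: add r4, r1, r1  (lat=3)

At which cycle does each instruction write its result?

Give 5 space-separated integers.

Answer: 4 7 5 7 8

Derivation:
I0 add r4: issue@1 deps=(None,None) exec_start@1 write@4
I1 mul r2: issue@2 deps=(None,0) exec_start@4 write@7
I2 add r1: issue@3 deps=(None,0) exec_start@4 write@5
I3 add r3: issue@4 deps=(0,0) exec_start@4 write@7
I4 add r4: issue@5 deps=(2,2) exec_start@5 write@8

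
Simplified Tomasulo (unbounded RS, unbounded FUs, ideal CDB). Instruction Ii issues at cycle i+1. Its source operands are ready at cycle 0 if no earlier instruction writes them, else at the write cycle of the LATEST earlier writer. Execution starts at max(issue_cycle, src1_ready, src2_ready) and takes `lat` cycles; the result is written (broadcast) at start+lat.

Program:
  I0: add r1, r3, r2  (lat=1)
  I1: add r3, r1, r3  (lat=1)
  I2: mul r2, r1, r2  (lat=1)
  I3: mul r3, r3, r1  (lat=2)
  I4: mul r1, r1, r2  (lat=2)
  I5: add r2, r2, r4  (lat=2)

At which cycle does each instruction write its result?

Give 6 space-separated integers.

Answer: 2 3 4 6 7 8

Derivation:
I0 add r1: issue@1 deps=(None,None) exec_start@1 write@2
I1 add r3: issue@2 deps=(0,None) exec_start@2 write@3
I2 mul r2: issue@3 deps=(0,None) exec_start@3 write@4
I3 mul r3: issue@4 deps=(1,0) exec_start@4 write@6
I4 mul r1: issue@5 deps=(0,2) exec_start@5 write@7
I5 add r2: issue@6 deps=(2,None) exec_start@6 write@8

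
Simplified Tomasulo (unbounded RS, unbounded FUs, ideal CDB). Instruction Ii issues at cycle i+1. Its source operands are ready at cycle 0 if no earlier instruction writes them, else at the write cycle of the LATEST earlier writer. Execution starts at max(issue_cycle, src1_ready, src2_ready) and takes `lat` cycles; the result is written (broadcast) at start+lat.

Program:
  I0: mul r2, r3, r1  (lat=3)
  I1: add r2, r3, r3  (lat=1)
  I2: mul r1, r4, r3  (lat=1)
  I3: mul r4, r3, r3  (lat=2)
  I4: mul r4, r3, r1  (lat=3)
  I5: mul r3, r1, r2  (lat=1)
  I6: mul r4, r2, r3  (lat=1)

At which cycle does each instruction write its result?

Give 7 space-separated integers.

I0 mul r2: issue@1 deps=(None,None) exec_start@1 write@4
I1 add r2: issue@2 deps=(None,None) exec_start@2 write@3
I2 mul r1: issue@3 deps=(None,None) exec_start@3 write@4
I3 mul r4: issue@4 deps=(None,None) exec_start@4 write@6
I4 mul r4: issue@5 deps=(None,2) exec_start@5 write@8
I5 mul r3: issue@6 deps=(2,1) exec_start@6 write@7
I6 mul r4: issue@7 deps=(1,5) exec_start@7 write@8

Answer: 4 3 4 6 8 7 8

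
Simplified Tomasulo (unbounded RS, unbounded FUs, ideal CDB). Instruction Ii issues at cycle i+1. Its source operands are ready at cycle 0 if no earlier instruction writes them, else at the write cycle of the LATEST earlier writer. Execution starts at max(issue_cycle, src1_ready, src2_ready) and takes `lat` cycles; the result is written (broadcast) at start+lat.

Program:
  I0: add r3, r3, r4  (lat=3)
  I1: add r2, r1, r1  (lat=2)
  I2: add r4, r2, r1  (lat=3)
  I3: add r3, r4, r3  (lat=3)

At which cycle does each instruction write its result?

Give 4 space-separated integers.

Answer: 4 4 7 10

Derivation:
I0 add r3: issue@1 deps=(None,None) exec_start@1 write@4
I1 add r2: issue@2 deps=(None,None) exec_start@2 write@4
I2 add r4: issue@3 deps=(1,None) exec_start@4 write@7
I3 add r3: issue@4 deps=(2,0) exec_start@7 write@10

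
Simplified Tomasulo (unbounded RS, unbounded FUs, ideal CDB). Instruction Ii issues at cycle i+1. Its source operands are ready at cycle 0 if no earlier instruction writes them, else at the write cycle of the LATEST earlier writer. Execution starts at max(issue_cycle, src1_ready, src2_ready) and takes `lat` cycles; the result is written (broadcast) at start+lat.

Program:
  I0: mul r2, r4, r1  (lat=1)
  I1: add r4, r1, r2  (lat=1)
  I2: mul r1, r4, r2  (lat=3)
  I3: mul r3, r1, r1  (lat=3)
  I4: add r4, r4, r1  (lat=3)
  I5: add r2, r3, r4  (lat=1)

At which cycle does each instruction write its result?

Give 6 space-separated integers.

I0 mul r2: issue@1 deps=(None,None) exec_start@1 write@2
I1 add r4: issue@2 deps=(None,0) exec_start@2 write@3
I2 mul r1: issue@3 deps=(1,0) exec_start@3 write@6
I3 mul r3: issue@4 deps=(2,2) exec_start@6 write@9
I4 add r4: issue@5 deps=(1,2) exec_start@6 write@9
I5 add r2: issue@6 deps=(3,4) exec_start@9 write@10

Answer: 2 3 6 9 9 10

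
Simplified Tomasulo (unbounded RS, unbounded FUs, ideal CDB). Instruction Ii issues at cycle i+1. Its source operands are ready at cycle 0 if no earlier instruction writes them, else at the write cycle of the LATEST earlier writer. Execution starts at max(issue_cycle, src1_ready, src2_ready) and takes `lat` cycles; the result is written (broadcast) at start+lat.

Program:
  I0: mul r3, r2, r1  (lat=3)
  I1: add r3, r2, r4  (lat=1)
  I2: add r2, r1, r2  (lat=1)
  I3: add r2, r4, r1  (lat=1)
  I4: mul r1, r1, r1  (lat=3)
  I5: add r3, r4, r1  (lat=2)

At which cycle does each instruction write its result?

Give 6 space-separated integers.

Answer: 4 3 4 5 8 10

Derivation:
I0 mul r3: issue@1 deps=(None,None) exec_start@1 write@4
I1 add r3: issue@2 deps=(None,None) exec_start@2 write@3
I2 add r2: issue@3 deps=(None,None) exec_start@3 write@4
I3 add r2: issue@4 deps=(None,None) exec_start@4 write@5
I4 mul r1: issue@5 deps=(None,None) exec_start@5 write@8
I5 add r3: issue@6 deps=(None,4) exec_start@8 write@10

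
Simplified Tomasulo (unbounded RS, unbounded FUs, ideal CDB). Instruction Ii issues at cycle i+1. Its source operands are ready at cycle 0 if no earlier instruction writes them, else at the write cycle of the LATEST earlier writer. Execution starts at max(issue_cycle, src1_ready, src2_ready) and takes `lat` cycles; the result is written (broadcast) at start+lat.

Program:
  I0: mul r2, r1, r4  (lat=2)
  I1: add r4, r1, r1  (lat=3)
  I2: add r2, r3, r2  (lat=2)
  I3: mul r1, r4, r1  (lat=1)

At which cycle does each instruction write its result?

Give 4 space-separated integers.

I0 mul r2: issue@1 deps=(None,None) exec_start@1 write@3
I1 add r4: issue@2 deps=(None,None) exec_start@2 write@5
I2 add r2: issue@3 deps=(None,0) exec_start@3 write@5
I3 mul r1: issue@4 deps=(1,None) exec_start@5 write@6

Answer: 3 5 5 6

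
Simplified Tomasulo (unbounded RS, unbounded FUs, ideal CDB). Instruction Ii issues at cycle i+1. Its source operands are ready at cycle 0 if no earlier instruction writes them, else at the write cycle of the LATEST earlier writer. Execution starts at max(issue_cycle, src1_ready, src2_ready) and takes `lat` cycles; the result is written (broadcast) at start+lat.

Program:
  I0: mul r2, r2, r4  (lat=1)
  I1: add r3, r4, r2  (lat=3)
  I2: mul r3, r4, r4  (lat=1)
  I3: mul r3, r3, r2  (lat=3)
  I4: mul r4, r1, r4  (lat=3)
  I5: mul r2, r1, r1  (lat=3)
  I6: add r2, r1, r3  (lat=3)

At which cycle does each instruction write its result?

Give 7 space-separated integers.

Answer: 2 5 4 7 8 9 10

Derivation:
I0 mul r2: issue@1 deps=(None,None) exec_start@1 write@2
I1 add r3: issue@2 deps=(None,0) exec_start@2 write@5
I2 mul r3: issue@3 deps=(None,None) exec_start@3 write@4
I3 mul r3: issue@4 deps=(2,0) exec_start@4 write@7
I4 mul r4: issue@5 deps=(None,None) exec_start@5 write@8
I5 mul r2: issue@6 deps=(None,None) exec_start@6 write@9
I6 add r2: issue@7 deps=(None,3) exec_start@7 write@10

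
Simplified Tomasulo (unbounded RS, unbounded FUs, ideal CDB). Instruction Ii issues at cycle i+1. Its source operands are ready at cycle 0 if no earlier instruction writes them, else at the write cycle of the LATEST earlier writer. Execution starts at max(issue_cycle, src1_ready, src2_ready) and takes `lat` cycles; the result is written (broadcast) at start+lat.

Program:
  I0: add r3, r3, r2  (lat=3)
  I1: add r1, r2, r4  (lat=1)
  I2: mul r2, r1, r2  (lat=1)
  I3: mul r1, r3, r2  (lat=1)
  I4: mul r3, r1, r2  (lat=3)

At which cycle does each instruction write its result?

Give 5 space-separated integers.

I0 add r3: issue@1 deps=(None,None) exec_start@1 write@4
I1 add r1: issue@2 deps=(None,None) exec_start@2 write@3
I2 mul r2: issue@3 deps=(1,None) exec_start@3 write@4
I3 mul r1: issue@4 deps=(0,2) exec_start@4 write@5
I4 mul r3: issue@5 deps=(3,2) exec_start@5 write@8

Answer: 4 3 4 5 8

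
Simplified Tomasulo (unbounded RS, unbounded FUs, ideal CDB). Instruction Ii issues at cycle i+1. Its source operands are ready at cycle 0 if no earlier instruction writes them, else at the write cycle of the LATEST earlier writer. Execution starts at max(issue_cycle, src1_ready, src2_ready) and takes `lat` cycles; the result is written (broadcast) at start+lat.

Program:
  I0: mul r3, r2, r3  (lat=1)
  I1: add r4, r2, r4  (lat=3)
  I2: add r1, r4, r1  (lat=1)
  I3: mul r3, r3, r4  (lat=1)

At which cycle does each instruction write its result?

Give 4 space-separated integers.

Answer: 2 5 6 6

Derivation:
I0 mul r3: issue@1 deps=(None,None) exec_start@1 write@2
I1 add r4: issue@2 deps=(None,None) exec_start@2 write@5
I2 add r1: issue@3 deps=(1,None) exec_start@5 write@6
I3 mul r3: issue@4 deps=(0,1) exec_start@5 write@6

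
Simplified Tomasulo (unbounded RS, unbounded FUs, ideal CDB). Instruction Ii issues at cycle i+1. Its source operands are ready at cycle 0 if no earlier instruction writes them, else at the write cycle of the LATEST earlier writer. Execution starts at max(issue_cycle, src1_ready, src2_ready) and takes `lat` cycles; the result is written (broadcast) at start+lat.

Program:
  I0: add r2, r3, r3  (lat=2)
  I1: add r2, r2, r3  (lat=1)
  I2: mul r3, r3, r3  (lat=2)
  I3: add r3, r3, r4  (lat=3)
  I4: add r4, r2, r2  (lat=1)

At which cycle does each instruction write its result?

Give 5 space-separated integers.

Answer: 3 4 5 8 6

Derivation:
I0 add r2: issue@1 deps=(None,None) exec_start@1 write@3
I1 add r2: issue@2 deps=(0,None) exec_start@3 write@4
I2 mul r3: issue@3 deps=(None,None) exec_start@3 write@5
I3 add r3: issue@4 deps=(2,None) exec_start@5 write@8
I4 add r4: issue@5 deps=(1,1) exec_start@5 write@6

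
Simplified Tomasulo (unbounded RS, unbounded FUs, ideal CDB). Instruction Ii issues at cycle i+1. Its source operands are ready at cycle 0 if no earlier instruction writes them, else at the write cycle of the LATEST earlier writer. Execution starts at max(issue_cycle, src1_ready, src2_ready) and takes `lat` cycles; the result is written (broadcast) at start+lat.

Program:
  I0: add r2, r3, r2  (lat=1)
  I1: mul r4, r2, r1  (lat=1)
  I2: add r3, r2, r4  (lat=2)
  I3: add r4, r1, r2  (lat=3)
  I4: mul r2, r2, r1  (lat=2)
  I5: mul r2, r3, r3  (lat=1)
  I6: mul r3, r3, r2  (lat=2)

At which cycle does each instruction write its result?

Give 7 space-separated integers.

Answer: 2 3 5 7 7 7 9

Derivation:
I0 add r2: issue@1 deps=(None,None) exec_start@1 write@2
I1 mul r4: issue@2 deps=(0,None) exec_start@2 write@3
I2 add r3: issue@3 deps=(0,1) exec_start@3 write@5
I3 add r4: issue@4 deps=(None,0) exec_start@4 write@7
I4 mul r2: issue@5 deps=(0,None) exec_start@5 write@7
I5 mul r2: issue@6 deps=(2,2) exec_start@6 write@7
I6 mul r3: issue@7 deps=(2,5) exec_start@7 write@9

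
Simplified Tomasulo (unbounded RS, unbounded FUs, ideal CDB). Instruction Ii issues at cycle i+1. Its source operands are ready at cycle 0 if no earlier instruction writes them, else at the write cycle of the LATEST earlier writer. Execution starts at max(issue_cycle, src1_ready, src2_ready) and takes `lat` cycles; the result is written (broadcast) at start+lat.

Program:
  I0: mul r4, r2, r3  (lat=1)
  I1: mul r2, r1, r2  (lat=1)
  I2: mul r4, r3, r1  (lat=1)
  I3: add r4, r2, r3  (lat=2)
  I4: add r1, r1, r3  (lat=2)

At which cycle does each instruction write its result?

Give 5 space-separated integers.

I0 mul r4: issue@1 deps=(None,None) exec_start@1 write@2
I1 mul r2: issue@2 deps=(None,None) exec_start@2 write@3
I2 mul r4: issue@3 deps=(None,None) exec_start@3 write@4
I3 add r4: issue@4 deps=(1,None) exec_start@4 write@6
I4 add r1: issue@5 deps=(None,None) exec_start@5 write@7

Answer: 2 3 4 6 7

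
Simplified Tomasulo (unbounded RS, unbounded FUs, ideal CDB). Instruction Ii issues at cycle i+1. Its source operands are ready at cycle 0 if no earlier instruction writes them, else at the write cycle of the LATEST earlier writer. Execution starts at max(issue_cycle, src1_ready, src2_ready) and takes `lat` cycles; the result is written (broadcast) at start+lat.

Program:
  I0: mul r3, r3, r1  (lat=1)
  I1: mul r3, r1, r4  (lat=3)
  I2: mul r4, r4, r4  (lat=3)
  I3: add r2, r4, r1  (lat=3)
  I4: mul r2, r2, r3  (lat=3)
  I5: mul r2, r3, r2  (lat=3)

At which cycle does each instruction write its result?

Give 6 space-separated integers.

I0 mul r3: issue@1 deps=(None,None) exec_start@1 write@2
I1 mul r3: issue@2 deps=(None,None) exec_start@2 write@5
I2 mul r4: issue@3 deps=(None,None) exec_start@3 write@6
I3 add r2: issue@4 deps=(2,None) exec_start@6 write@9
I4 mul r2: issue@5 deps=(3,1) exec_start@9 write@12
I5 mul r2: issue@6 deps=(1,4) exec_start@12 write@15

Answer: 2 5 6 9 12 15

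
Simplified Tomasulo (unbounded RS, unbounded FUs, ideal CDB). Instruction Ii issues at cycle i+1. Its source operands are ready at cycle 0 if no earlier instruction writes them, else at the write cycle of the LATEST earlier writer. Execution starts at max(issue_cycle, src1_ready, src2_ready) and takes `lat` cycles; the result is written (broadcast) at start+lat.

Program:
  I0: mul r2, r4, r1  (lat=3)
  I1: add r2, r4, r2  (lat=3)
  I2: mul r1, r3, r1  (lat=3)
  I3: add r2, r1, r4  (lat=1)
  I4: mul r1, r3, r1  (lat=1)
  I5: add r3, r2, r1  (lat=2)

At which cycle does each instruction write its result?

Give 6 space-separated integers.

Answer: 4 7 6 7 7 9

Derivation:
I0 mul r2: issue@1 deps=(None,None) exec_start@1 write@4
I1 add r2: issue@2 deps=(None,0) exec_start@4 write@7
I2 mul r1: issue@3 deps=(None,None) exec_start@3 write@6
I3 add r2: issue@4 deps=(2,None) exec_start@6 write@7
I4 mul r1: issue@5 deps=(None,2) exec_start@6 write@7
I5 add r3: issue@6 deps=(3,4) exec_start@7 write@9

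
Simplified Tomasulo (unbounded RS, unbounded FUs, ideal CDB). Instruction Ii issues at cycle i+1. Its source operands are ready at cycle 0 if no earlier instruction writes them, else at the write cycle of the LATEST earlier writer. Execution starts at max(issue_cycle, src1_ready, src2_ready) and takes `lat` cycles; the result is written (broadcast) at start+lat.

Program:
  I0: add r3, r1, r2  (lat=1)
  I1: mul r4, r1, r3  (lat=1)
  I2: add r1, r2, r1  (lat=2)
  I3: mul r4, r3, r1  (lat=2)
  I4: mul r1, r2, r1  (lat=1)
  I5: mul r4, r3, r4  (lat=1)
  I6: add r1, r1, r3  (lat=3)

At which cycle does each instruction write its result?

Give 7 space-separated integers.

I0 add r3: issue@1 deps=(None,None) exec_start@1 write@2
I1 mul r4: issue@2 deps=(None,0) exec_start@2 write@3
I2 add r1: issue@3 deps=(None,None) exec_start@3 write@5
I3 mul r4: issue@4 deps=(0,2) exec_start@5 write@7
I4 mul r1: issue@5 deps=(None,2) exec_start@5 write@6
I5 mul r4: issue@6 deps=(0,3) exec_start@7 write@8
I6 add r1: issue@7 deps=(4,0) exec_start@7 write@10

Answer: 2 3 5 7 6 8 10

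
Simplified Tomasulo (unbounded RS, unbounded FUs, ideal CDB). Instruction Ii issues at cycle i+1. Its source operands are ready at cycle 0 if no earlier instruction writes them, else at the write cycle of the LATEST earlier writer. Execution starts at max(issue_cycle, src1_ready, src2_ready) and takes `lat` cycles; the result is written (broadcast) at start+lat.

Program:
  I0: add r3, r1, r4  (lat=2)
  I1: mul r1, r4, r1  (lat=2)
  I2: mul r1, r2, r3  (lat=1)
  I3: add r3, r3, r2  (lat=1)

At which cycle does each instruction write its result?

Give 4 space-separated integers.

I0 add r3: issue@1 deps=(None,None) exec_start@1 write@3
I1 mul r1: issue@2 deps=(None,None) exec_start@2 write@4
I2 mul r1: issue@3 deps=(None,0) exec_start@3 write@4
I3 add r3: issue@4 deps=(0,None) exec_start@4 write@5

Answer: 3 4 4 5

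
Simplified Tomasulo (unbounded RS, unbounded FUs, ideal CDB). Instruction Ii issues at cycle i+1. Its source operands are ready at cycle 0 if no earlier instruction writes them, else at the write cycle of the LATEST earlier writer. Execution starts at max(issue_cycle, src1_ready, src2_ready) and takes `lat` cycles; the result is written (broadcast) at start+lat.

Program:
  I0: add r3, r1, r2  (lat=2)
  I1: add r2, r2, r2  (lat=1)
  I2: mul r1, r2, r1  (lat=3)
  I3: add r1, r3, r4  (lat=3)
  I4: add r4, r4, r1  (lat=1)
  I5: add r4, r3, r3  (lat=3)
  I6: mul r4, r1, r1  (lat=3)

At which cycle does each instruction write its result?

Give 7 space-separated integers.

Answer: 3 3 6 7 8 9 10

Derivation:
I0 add r3: issue@1 deps=(None,None) exec_start@1 write@3
I1 add r2: issue@2 deps=(None,None) exec_start@2 write@3
I2 mul r1: issue@3 deps=(1,None) exec_start@3 write@6
I3 add r1: issue@4 deps=(0,None) exec_start@4 write@7
I4 add r4: issue@5 deps=(None,3) exec_start@7 write@8
I5 add r4: issue@6 deps=(0,0) exec_start@6 write@9
I6 mul r4: issue@7 deps=(3,3) exec_start@7 write@10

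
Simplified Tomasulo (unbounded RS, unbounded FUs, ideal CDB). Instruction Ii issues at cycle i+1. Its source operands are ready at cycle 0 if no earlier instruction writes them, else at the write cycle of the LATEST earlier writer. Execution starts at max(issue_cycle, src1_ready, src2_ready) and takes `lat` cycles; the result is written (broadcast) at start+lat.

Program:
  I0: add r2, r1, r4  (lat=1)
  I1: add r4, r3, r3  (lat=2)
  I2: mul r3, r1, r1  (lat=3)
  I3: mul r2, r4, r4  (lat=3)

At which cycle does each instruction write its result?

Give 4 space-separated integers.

I0 add r2: issue@1 deps=(None,None) exec_start@1 write@2
I1 add r4: issue@2 deps=(None,None) exec_start@2 write@4
I2 mul r3: issue@3 deps=(None,None) exec_start@3 write@6
I3 mul r2: issue@4 deps=(1,1) exec_start@4 write@7

Answer: 2 4 6 7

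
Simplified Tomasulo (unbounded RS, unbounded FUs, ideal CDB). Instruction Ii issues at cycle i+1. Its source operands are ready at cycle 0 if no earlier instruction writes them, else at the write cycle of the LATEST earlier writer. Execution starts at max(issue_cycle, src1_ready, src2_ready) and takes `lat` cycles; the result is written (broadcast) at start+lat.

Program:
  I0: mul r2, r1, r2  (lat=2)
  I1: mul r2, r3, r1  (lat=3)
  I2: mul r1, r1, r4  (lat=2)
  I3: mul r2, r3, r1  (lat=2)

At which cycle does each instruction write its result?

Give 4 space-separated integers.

I0 mul r2: issue@1 deps=(None,None) exec_start@1 write@3
I1 mul r2: issue@2 deps=(None,None) exec_start@2 write@5
I2 mul r1: issue@3 deps=(None,None) exec_start@3 write@5
I3 mul r2: issue@4 deps=(None,2) exec_start@5 write@7

Answer: 3 5 5 7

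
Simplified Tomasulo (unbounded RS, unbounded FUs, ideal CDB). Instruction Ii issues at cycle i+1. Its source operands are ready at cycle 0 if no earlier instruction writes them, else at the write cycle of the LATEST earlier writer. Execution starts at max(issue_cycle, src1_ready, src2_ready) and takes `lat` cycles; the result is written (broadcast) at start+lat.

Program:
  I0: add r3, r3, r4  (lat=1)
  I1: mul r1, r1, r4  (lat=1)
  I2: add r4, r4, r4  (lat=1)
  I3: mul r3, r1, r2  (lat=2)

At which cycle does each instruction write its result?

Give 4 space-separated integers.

I0 add r3: issue@1 deps=(None,None) exec_start@1 write@2
I1 mul r1: issue@2 deps=(None,None) exec_start@2 write@3
I2 add r4: issue@3 deps=(None,None) exec_start@3 write@4
I3 mul r3: issue@4 deps=(1,None) exec_start@4 write@6

Answer: 2 3 4 6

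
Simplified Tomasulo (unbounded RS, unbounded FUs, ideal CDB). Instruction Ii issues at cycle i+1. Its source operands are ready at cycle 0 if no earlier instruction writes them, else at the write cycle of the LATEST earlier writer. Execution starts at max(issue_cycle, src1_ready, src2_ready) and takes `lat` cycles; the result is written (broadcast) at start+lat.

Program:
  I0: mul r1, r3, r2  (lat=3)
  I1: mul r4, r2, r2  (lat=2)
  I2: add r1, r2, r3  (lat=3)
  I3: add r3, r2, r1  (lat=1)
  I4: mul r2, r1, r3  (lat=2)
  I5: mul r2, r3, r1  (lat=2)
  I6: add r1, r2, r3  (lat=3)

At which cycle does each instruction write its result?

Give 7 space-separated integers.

Answer: 4 4 6 7 9 9 12

Derivation:
I0 mul r1: issue@1 deps=(None,None) exec_start@1 write@4
I1 mul r4: issue@2 deps=(None,None) exec_start@2 write@4
I2 add r1: issue@3 deps=(None,None) exec_start@3 write@6
I3 add r3: issue@4 deps=(None,2) exec_start@6 write@7
I4 mul r2: issue@5 deps=(2,3) exec_start@7 write@9
I5 mul r2: issue@6 deps=(3,2) exec_start@7 write@9
I6 add r1: issue@7 deps=(5,3) exec_start@9 write@12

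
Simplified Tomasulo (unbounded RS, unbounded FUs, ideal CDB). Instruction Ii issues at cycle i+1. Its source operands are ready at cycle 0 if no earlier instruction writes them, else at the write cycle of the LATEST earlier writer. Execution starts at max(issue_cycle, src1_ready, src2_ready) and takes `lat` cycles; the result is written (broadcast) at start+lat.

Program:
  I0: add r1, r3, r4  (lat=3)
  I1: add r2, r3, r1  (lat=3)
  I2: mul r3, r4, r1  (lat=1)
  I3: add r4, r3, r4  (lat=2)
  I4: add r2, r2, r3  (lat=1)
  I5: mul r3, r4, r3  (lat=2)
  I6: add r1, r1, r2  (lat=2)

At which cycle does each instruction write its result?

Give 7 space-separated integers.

Answer: 4 7 5 7 8 9 10

Derivation:
I0 add r1: issue@1 deps=(None,None) exec_start@1 write@4
I1 add r2: issue@2 deps=(None,0) exec_start@4 write@7
I2 mul r3: issue@3 deps=(None,0) exec_start@4 write@5
I3 add r4: issue@4 deps=(2,None) exec_start@5 write@7
I4 add r2: issue@5 deps=(1,2) exec_start@7 write@8
I5 mul r3: issue@6 deps=(3,2) exec_start@7 write@9
I6 add r1: issue@7 deps=(0,4) exec_start@8 write@10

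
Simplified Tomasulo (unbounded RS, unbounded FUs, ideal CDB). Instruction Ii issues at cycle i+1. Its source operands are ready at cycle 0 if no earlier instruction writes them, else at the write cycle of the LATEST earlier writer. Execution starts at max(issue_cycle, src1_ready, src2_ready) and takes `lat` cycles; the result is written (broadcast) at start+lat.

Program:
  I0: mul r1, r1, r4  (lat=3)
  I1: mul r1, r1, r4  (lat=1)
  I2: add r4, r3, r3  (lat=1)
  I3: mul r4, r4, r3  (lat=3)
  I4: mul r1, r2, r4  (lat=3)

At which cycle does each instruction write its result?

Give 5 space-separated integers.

Answer: 4 5 4 7 10

Derivation:
I0 mul r1: issue@1 deps=(None,None) exec_start@1 write@4
I1 mul r1: issue@2 deps=(0,None) exec_start@4 write@5
I2 add r4: issue@3 deps=(None,None) exec_start@3 write@4
I3 mul r4: issue@4 deps=(2,None) exec_start@4 write@7
I4 mul r1: issue@5 deps=(None,3) exec_start@7 write@10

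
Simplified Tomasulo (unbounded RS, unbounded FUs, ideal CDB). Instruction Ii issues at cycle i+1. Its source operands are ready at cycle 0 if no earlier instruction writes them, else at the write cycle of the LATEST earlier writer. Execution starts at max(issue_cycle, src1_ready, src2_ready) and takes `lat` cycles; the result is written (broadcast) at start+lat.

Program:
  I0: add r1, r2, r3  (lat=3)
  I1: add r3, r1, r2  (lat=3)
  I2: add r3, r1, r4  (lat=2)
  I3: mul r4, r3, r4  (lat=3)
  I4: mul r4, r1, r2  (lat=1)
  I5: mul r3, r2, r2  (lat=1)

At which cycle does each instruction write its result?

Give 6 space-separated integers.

Answer: 4 7 6 9 6 7

Derivation:
I0 add r1: issue@1 deps=(None,None) exec_start@1 write@4
I1 add r3: issue@2 deps=(0,None) exec_start@4 write@7
I2 add r3: issue@3 deps=(0,None) exec_start@4 write@6
I3 mul r4: issue@4 deps=(2,None) exec_start@6 write@9
I4 mul r4: issue@5 deps=(0,None) exec_start@5 write@6
I5 mul r3: issue@6 deps=(None,None) exec_start@6 write@7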